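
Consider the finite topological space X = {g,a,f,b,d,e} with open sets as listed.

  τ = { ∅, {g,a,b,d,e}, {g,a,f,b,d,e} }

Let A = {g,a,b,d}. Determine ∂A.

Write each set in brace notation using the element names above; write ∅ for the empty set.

{g,a,f,b,d,e}

interior: largest open inside A is ∅ (from ∅)
cl via duality: int({f,e}) = ∅, so X∖∅ = {g,a,f,b,d,e}
cl∖int = {g,a,f,b,d,e}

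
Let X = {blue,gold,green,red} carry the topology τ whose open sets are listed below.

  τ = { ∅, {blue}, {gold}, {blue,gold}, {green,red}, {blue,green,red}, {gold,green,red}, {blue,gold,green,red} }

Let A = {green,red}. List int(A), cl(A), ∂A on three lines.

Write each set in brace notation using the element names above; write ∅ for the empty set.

opens ⊆ A: ∅, {green,red}; union → int = {green,red}
complement {blue,gold}; its interior {blue,gold}; cl(A) = X∖{blue,gold} = {green,red}
boundary = {green,red} ∖ {green,red} = ∅

int(A) = {green,red}
cl(A)  = {green,red}
∂A     = ∅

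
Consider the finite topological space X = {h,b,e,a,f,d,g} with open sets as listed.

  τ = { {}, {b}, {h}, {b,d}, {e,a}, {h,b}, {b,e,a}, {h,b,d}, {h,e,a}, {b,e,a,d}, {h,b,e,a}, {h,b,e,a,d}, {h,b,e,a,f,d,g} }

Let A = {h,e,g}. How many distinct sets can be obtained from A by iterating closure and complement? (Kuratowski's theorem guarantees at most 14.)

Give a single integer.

10

cl via duality: int({b,a,f,d}) = {b,d}, so X∖{b,d} = {h,e,a,f,g}
Write k for closure, c for complement:
  1. A     = {h,e,g}
  2. kA    = {h,e,a,f,g}
  3. cA    = {b,a,f,d}
  4. ckA   = {b,d}
  5. kcA   = {b,e,a,f,d,g}
  6. kckA  = {b,f,d,g}
  7. ckcA  = {h}
  8. ckckA = {h,e,a}
  9. kckcA = {h,f,g}
  10. ckckcA = {b,e,a,d}
applying k or c yields no new set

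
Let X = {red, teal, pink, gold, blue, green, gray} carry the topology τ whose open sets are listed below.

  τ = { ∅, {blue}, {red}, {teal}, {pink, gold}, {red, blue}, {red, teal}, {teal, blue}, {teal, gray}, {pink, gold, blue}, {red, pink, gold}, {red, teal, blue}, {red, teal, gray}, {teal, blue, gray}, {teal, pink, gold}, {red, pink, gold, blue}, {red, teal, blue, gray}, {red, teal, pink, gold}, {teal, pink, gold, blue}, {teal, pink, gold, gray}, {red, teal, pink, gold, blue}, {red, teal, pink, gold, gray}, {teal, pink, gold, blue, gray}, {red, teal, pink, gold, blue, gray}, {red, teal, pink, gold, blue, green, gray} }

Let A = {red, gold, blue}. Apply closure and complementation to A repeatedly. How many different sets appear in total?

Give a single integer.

X∖A={teal, pink, green, gray}, int(X∖A)={teal, gray}, hence cl(A)={red, pink, gold, blue, green}
Orbit (k=closure, c=complement):
  1. A     = {red, gold, blue}
  2. kA    = {red, pink, gold, blue, green}
  3. cA    = {teal, pink, green, gray}
  4. ckA   = {teal, gray}
  5. kcA   = {teal, pink, gold, green, gray}
  6. kckA  = {teal, green, gray}
  7. ckcA  = {red, blue}
  8. ckckA = {red, pink, gold, blue}
  9. kckcA = {red, blue, green}
  10. ckckcA = {teal, pink, gold, gray}
(closed under both — stop)

10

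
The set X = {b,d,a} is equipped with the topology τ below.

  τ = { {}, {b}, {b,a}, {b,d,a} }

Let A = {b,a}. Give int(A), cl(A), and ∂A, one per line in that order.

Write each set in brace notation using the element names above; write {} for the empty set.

int(A) = {b,a}
cl(A)  = {b,d,a}
∂A     = {d}

interior: largest open inside A is {b,a} (from {}, {b}, {b,a})
cl via duality: int({d}) = {}, so X∖{} = {b,d,a}
cl∖int = {d}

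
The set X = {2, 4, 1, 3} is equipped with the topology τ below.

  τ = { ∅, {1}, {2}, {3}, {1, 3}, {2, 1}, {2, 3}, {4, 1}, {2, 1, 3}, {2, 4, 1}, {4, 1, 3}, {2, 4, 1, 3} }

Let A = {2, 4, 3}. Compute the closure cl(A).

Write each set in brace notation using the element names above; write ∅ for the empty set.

{2, 4, 3}

complement {1}; its interior {1}; cl(A) = X∖{1} = {2, 4, 3}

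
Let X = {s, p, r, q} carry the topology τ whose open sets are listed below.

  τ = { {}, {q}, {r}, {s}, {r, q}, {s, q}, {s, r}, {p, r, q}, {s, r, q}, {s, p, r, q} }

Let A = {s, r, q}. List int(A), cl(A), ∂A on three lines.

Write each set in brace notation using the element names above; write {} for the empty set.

int(A) = {s, r, q}
cl(A)  = {s, p, r, q}
∂A     = {p}

interior: largest open inside A is {s, r, q} (from {}, {q}, {r}, {s}, {s, q}, {r, q}, {s, r}, {s, r, q})
cl via duality: int({p}) = {}, so X∖{} = {s, p, r, q}
cl∖int = {p}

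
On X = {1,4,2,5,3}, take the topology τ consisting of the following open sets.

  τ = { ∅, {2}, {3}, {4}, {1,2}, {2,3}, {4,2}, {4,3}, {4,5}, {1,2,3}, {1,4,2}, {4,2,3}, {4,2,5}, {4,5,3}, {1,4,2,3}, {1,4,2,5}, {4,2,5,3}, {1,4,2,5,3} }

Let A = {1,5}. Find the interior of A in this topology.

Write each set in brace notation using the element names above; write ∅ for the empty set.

∅

open subsets of A: ∅; so int(A) = ∅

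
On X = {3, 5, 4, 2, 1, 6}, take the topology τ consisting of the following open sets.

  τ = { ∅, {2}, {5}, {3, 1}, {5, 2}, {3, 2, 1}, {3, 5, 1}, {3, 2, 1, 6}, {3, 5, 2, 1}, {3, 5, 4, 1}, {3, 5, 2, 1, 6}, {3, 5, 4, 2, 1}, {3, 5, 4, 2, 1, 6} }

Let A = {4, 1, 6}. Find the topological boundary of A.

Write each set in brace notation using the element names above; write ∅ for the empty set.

{3, 4, 1, 6}

U open, U⊆A: ∅. int(A) = ⋃ = ∅
X∖A={3, 5, 2}, int(X∖A)={5, 2}, hence cl(A)={3, 4, 1, 6}
∂A: remove int from cl → {3, 4, 1, 6}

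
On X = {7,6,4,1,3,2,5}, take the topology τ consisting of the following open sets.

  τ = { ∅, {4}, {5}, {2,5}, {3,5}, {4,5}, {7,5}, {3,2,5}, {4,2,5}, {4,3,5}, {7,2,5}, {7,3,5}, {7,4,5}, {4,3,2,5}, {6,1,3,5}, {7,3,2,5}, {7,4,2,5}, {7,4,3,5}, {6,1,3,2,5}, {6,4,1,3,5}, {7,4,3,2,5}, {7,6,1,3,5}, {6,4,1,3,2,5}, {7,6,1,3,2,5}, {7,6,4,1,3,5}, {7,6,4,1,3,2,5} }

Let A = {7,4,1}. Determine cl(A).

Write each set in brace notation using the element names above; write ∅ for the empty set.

closure: X∖int(X∖A) = X∖{3,2,5} = {7,6,4,1}

{7,6,4,1}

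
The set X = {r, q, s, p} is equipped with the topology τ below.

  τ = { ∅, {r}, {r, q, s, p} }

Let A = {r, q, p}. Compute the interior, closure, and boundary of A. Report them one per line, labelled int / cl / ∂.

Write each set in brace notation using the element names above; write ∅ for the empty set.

U open, U⊆A: ∅, {r}. int(A) = ⋃ = {r}
X∖A={s}, int(X∖A)=∅, hence cl(A)={r, q, s, p}
∂A: remove int from cl → {q, s, p}

int(A) = {r}
cl(A)  = {r, q, s, p}
∂A     = {q, s, p}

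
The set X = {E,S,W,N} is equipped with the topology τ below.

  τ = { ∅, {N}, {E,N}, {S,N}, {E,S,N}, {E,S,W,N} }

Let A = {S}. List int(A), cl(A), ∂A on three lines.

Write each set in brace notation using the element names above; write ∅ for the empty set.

opens ⊆ A: ∅; union → int = ∅
complement {E,W,N}; its interior {E,N}; cl(A) = X∖{E,N} = {S,W}
boundary = {S,W} ∖ ∅ = {S,W}

int(A) = ∅
cl(A)  = {S,W}
∂A     = {S,W}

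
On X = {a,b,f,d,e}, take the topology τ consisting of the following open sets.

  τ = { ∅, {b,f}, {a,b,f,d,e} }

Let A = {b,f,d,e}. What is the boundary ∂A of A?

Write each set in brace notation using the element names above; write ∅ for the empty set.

open subsets of A: ∅, {b,f}; so int(A) = {b,f}
closure: X∖int(X∖A) = X∖∅ = {a,b,f,d,e}
∂A = {a,b,f,d,e} minus {b,f} = {a,d,e}

{a,d,e}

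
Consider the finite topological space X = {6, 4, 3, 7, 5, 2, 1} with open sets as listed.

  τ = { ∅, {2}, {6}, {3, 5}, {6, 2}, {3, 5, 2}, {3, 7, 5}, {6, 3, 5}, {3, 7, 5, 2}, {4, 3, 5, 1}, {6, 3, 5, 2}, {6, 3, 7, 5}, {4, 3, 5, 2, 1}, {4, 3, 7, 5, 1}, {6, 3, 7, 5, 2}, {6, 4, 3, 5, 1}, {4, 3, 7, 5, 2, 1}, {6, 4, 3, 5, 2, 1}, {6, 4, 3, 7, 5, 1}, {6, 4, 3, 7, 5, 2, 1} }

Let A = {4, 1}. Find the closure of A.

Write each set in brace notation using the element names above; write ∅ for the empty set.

X∖A={6, 3, 7, 5, 2}, int(X∖A)={6, 3, 7, 5, 2}, hence cl(A)={4, 1}

{4, 1}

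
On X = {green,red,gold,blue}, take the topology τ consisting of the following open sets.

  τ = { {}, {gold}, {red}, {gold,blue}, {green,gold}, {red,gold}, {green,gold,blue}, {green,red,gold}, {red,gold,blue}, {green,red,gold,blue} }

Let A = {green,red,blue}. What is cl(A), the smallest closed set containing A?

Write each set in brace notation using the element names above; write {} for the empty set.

X∖A={gold}, int(X∖A)={gold}, hence cl(A)={green,red,blue}

{green,red,blue}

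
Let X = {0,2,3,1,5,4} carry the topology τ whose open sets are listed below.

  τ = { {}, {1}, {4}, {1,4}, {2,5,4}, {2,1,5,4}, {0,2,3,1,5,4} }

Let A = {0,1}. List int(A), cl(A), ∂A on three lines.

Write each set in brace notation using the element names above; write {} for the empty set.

int(A) = {1}
cl(A)  = {0,3,1}
∂A     = {0,3}

open subsets of A: {}, {1}; so int(A) = {1}
closure: X∖int(X∖A) = X∖{2,5,4} = {0,3,1}
∂A = {0,3,1} minus {1} = {0,3}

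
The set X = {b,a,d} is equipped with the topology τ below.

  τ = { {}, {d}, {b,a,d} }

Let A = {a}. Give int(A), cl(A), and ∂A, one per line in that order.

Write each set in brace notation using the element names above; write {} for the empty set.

int(A) = {}
cl(A)  = {b,a}
∂A     = {b,a}

opens ⊆ A: {}; union → int = {}
complement {b,d}; its interior {d}; cl(A) = X∖{d} = {b,a}
boundary = {b,a} ∖ {} = {b,a}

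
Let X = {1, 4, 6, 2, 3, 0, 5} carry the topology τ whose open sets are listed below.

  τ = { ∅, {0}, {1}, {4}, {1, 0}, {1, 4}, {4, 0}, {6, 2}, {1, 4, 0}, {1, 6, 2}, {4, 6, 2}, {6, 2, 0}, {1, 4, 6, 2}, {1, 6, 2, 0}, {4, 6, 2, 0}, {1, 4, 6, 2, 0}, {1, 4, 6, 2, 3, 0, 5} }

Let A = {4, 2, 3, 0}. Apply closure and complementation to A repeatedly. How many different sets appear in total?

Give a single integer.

X∖A={1, 6, 5}, int(X∖A)={1}, hence cl(A)={4, 6, 2, 3, 0, 5}
Orbit (k=closure, c=complement):
  1. A     = {4, 2, 3, 0}
  2. kA    = {4, 6, 2, 3, 0, 5}
  3. cA    = {1, 6, 5}
  4. ckA   = {1}
  5. kcA   = {1, 6, 2, 3, 5}
  6. kckA  = {1, 3, 5}
  7. ckcA  = {4, 0}
  8. ckckA = {4, 6, 2, 0}
  9. kckcA = {4, 3, 0, 5}
  10. ckckcA = {1, 6, 2}
(closed under both — stop)

10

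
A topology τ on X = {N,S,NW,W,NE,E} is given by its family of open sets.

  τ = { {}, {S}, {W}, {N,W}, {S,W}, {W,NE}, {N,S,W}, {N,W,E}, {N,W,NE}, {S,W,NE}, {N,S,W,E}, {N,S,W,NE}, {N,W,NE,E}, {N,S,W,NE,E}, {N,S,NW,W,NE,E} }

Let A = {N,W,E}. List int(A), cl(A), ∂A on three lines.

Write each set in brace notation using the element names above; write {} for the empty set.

int(A) = {N,W,E}
cl(A)  = {N,NW,W,NE,E}
∂A     = {NW,NE}

interior: largest open inside A is {N,W,E} (from {}, {W}, {N,W}, {N,W,E})
cl via duality: int({S,NW,NE}) = {S}, so X∖{S} = {N,NW,W,NE,E}
cl∖int = {NW,NE}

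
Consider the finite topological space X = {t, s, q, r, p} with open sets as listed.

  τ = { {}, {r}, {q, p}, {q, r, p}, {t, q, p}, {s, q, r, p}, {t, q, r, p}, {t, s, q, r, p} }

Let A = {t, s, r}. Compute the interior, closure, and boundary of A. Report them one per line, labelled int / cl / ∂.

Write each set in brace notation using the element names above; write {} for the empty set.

open subsets of A: {}, {r}; so int(A) = {r}
closure: X∖int(X∖A) = X∖{q, p} = {t, s, r}
∂A = {t, s, r} minus {r} = {t, s}

int(A) = {r}
cl(A)  = {t, s, r}
∂A     = {t, s}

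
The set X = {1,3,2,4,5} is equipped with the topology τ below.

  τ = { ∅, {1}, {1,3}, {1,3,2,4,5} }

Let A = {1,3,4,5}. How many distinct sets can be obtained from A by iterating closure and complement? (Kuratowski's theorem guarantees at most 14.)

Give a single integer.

6

X∖A={2}, int(X∖A)=∅, hence cl(A)={1,3,2,4,5}
Orbit (k=closure, c=complement):
  1. A     = {1,3,4,5}
  2. kA    = {1,3,2,4,5}
  3. cA    = {2}
  4. ckA   = ∅
  5. kcA   = {2,4,5}
  6. ckcA  = {1,3}
(closed under both — stop)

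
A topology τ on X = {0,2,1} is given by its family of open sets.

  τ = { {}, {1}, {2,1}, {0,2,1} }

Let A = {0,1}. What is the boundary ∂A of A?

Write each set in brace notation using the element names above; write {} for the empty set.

{0,2}

U open, U⊆A: {}, {1}. int(A) = ⋃ = {1}
X∖A={2}, int(X∖A)={}, hence cl(A)={0,2,1}
∂A: remove int from cl → {0,2}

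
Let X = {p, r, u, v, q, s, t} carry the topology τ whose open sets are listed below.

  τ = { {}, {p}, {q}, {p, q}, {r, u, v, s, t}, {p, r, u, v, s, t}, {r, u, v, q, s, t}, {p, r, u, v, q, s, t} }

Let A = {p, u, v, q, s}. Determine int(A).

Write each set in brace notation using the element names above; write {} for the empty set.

opens ⊆ A: {}, {q}, {p}, {p, q}; union → int = {p, q}

{p, q}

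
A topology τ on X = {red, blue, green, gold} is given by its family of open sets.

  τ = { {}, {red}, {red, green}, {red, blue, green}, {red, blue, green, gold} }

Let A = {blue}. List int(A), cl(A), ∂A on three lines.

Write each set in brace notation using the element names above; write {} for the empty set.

int(A) = {}
cl(A)  = {blue, gold}
∂A     = {blue, gold}

opens ⊆ A: {}; union → int = {}
complement {red, green, gold}; its interior {red, green}; cl(A) = X∖{red, green} = {blue, gold}
boundary = {blue, gold} ∖ {} = {blue, gold}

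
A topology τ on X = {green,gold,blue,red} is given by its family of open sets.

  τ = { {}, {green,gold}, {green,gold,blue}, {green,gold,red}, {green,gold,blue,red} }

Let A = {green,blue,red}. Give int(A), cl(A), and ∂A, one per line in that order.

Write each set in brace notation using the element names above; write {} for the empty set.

int(A) = {}
cl(A)  = {green,gold,blue,red}
∂A     = {green,gold,blue,red}

interior: largest open inside A is {} (from {})
cl via duality: int({gold}) = {}, so X∖{} = {green,gold,blue,red}
cl∖int = {green,gold,blue,red}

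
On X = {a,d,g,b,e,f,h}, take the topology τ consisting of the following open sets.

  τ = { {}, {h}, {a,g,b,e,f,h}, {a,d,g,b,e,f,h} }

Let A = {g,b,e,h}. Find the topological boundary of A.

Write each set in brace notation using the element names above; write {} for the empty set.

opens ⊆ A: {}, {h}; union → int = {h}
complement {a,d,f}; its interior {}; cl(A) = X∖{} = {a,d,g,b,e,f,h}
boundary = {a,d,g,b,e,f,h} ∖ {h} = {a,d,g,b,e,f}

{a,d,g,b,e,f}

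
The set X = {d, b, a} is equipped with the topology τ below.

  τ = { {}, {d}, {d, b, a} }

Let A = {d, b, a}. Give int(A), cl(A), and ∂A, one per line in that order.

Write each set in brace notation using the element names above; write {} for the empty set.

int(A) = {d, b, a}
cl(A)  = {d, b, a}
∂A     = {}

open subsets of A: {}, {d}, {d, b, a}; so int(A) = {d, b, a}
closure: X∖int(X∖A) = X∖{} = {d, b, a}
∂A = {d, b, a} minus {d, b, a} = {}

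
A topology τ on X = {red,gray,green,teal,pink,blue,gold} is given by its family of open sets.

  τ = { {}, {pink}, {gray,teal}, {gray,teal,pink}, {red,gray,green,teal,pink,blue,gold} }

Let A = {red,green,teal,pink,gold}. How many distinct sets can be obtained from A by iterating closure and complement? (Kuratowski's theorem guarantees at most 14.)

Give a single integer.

8

cl via duality: int({gray,blue}) = {}, so X∖{} = {red,gray,green,teal,pink,blue,gold}
Write k for closure, c for complement:
  1. A     = {red,green,teal,pink,gold}
  2. kA    = {red,gray,green,teal,pink,blue,gold}
  3. cA    = {gray,blue}
  4. ckA   = {}
  5. kcA   = {red,gray,green,teal,blue,gold}
  6. ckcA  = {pink}
  7. kckcA = {red,green,pink,blue,gold}
  8. ckckcA = {gray,teal}
applying k or c yields no new set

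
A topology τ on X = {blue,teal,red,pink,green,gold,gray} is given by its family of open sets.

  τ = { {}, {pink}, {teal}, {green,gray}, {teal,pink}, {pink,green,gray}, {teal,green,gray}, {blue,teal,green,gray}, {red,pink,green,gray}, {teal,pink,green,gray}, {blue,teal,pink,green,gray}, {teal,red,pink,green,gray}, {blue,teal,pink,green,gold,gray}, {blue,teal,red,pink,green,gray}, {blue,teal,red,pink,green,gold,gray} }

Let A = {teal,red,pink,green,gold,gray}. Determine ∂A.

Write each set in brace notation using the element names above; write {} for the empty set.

{blue,gold}

opens ⊆ A: {}, {pink}, {teal}, {green,gray}, {teal,pink}, {pink,green,gray}, {teal,green,gray}, {red,pink,green,gray}, {teal,pink,green,gray}, {teal,red,pink,green,gray}; union → int = {teal,red,pink,green,gray}
complement {blue}; its interior {}; cl(A) = X∖{} = {blue,teal,red,pink,green,gold,gray}
boundary = {blue,teal,red,pink,green,gold,gray} ∖ {teal,red,pink,green,gray} = {blue,gold}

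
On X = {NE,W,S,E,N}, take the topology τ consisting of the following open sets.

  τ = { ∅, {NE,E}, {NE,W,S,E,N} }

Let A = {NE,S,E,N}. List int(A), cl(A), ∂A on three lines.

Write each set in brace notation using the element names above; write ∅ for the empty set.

int(A) = {NE,E}
cl(A)  = {NE,W,S,E,N}
∂A     = {W,S,N}

opens ⊆ A: ∅, {NE,E}; union → int = {NE,E}
complement {W}; its interior ∅; cl(A) = X∖∅ = {NE,W,S,E,N}
boundary = {NE,W,S,E,N} ∖ {NE,E} = {W,S,N}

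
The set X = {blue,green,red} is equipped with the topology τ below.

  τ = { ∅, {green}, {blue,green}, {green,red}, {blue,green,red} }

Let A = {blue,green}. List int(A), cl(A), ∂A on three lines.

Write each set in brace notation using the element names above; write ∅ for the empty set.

U open, U⊆A: ∅, {green}, {blue,green}. int(A) = ⋃ = {blue,green}
X∖A={red}, int(X∖A)=∅, hence cl(A)={blue,green,red}
∂A: remove int from cl → {red}

int(A) = {blue,green}
cl(A)  = {blue,green,red}
∂A     = {red}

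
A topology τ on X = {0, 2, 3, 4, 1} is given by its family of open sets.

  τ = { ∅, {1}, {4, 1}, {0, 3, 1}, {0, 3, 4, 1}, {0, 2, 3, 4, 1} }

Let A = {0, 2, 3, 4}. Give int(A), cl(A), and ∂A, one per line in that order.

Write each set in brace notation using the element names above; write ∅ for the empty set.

opens ⊆ A: ∅; union → int = ∅
complement {1}; its interior {1}; cl(A) = X∖{1} = {0, 2, 3, 4}
boundary = {0, 2, 3, 4} ∖ ∅ = {0, 2, 3, 4}

int(A) = ∅
cl(A)  = {0, 2, 3, 4}
∂A     = {0, 2, 3, 4}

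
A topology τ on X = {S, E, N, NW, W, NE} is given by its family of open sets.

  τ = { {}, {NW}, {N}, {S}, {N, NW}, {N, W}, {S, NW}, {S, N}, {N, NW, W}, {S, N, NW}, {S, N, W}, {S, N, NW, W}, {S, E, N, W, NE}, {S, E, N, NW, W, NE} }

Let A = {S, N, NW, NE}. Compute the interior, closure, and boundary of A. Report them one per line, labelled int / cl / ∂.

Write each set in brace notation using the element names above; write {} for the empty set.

U open, U⊆A: {}, {S}, {N}, {NW}, {S, N}, {S, NW}, {N, NW}, {S, N, NW}. int(A) = ⋃ = {S, N, NW}
X∖A={E, W}, int(X∖A)={}, hence cl(A)={S, E, N, NW, W, NE}
∂A: remove int from cl → {E, W, NE}

int(A) = {S, N, NW}
cl(A)  = {S, E, N, NW, W, NE}
∂A     = {E, W, NE}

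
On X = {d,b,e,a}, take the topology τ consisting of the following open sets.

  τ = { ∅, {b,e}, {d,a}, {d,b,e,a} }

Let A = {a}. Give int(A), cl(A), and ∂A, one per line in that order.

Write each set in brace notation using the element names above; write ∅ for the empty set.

int(A) = ∅
cl(A)  = {d,a}
∂A     = {d,a}

open subsets of A: ∅; so int(A) = ∅
closure: X∖int(X∖A) = X∖{b,e} = {d,a}
∂A = {d,a} minus ∅ = {d,a}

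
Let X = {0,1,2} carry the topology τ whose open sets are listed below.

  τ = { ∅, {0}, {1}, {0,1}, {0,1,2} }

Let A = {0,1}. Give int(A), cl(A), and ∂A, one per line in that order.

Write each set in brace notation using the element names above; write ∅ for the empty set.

open subsets of A: ∅, {0}, {1}, {0,1}; so int(A) = {0,1}
closure: X∖int(X∖A) = X∖∅ = {0,1,2}
∂A = {0,1,2} minus {0,1} = {2}

int(A) = {0,1}
cl(A)  = {0,1,2}
∂A     = {2}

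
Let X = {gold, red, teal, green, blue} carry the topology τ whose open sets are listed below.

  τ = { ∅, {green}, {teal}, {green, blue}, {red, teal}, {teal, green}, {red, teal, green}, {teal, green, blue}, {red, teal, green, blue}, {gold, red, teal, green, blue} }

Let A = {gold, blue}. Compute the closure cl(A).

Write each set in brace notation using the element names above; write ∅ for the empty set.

{gold, blue}

closure: X∖int(X∖A) = X∖{red, teal, green} = {gold, blue}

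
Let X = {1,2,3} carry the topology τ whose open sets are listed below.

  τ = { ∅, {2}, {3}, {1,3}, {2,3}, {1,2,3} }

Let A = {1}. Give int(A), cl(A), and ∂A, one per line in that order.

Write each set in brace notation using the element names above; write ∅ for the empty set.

interior: largest open inside A is ∅ (from ∅)
cl via duality: int({2,3}) = {2,3}, so X∖{2,3} = {1}
cl∖int = {1}

int(A) = ∅
cl(A)  = {1}
∂A     = {1}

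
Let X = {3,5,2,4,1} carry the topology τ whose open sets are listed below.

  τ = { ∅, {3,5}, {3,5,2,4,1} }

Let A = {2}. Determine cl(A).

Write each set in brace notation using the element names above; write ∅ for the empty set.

{2,4,1}

X∖A={3,5,4,1}, int(X∖A)={3,5}, hence cl(A)={2,4,1}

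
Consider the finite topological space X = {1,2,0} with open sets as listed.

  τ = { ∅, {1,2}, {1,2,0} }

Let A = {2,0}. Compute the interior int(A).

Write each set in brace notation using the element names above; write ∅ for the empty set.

open subsets of A: ∅; so int(A) = ∅

∅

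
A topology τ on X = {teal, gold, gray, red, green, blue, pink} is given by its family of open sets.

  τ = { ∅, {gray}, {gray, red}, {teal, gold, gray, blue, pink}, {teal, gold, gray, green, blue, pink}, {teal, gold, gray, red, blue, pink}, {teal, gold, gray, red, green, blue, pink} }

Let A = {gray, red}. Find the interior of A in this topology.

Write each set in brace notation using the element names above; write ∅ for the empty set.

{gray, red}

opens ⊆ A: ∅, {gray}, {gray, red}; union → int = {gray, red}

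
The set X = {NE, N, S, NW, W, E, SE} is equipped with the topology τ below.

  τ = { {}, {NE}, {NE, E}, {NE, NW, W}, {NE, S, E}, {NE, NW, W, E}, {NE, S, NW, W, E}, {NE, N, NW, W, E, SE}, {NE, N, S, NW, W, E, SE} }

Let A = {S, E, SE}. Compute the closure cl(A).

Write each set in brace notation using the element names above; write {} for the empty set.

X∖A={NE, N, NW, W}, int(X∖A)={NE, NW, W}, hence cl(A)={N, S, E, SE}

{N, S, E, SE}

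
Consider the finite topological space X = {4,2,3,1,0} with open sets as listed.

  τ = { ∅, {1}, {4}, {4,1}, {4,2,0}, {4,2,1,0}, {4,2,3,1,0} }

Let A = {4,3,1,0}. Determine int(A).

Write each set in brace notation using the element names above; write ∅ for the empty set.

interior: largest open inside A is {4,1} (from ∅, {4}, {1}, {4,1})

{4,1}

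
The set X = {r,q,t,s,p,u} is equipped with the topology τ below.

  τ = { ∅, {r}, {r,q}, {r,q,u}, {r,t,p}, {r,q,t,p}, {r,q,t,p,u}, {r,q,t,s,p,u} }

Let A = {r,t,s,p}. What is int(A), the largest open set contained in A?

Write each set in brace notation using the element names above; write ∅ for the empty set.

U open, U⊆A: ∅, {r}, {r,t,p}. int(A) = ⋃ = {r,t,p}

{r,t,p}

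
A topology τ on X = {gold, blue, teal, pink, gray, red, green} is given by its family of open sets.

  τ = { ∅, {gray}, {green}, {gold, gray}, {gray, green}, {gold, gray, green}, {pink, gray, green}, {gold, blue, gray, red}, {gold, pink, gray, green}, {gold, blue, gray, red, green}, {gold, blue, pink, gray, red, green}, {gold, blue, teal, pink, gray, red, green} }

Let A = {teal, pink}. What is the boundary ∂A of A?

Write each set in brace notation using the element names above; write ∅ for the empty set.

open subsets of A: ∅; so int(A) = ∅
closure: X∖int(X∖A) = X∖{gold, blue, gray, red, green} = {teal, pink}
∂A = {teal, pink} minus ∅ = {teal, pink}

{teal, pink}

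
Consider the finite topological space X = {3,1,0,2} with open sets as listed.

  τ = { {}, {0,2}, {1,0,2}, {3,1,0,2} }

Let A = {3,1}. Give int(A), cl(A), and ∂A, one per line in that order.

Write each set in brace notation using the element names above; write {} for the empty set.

opens ⊆ A: {}; union → int = {}
complement {0,2}; its interior {0,2}; cl(A) = X∖{0,2} = {3,1}
boundary = {3,1} ∖ {} = {3,1}

int(A) = {}
cl(A)  = {3,1}
∂A     = {3,1}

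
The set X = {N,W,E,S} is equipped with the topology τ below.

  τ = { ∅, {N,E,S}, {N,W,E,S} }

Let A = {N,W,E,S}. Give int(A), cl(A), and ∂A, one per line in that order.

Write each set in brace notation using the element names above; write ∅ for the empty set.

int(A) = {N,W,E,S}
cl(A)  = {N,W,E,S}
∂A     = ∅

open subsets of A: ∅, {N,E,S}, {N,W,E,S}; so int(A) = {N,W,E,S}
closure: X∖int(X∖A) = X∖∅ = {N,W,E,S}
∂A = {N,W,E,S} minus {N,W,E,S} = ∅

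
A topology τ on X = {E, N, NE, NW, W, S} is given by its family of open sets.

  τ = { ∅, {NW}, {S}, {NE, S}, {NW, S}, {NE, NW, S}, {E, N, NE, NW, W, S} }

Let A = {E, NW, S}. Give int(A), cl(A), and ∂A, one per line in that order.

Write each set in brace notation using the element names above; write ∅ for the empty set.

interior: largest open inside A is {NW, S} (from ∅, {S}, {NW}, {NW, S})
cl via duality: int({N, NE, W}) = ∅, so X∖∅ = {E, N, NE, NW, W, S}
cl∖int = {E, N, NE, W}

int(A) = {NW, S}
cl(A)  = {E, N, NE, NW, W, S}
∂A     = {E, N, NE, W}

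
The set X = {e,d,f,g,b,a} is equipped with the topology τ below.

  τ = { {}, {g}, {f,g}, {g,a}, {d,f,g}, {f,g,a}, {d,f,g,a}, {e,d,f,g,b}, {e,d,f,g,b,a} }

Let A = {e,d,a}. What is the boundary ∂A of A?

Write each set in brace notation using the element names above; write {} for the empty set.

open subsets of A: {}; so int(A) = {}
closure: X∖int(X∖A) = X∖{f,g} = {e,d,b,a}
∂A = {e,d,b,a} minus {} = {e,d,b,a}

{e,d,b,a}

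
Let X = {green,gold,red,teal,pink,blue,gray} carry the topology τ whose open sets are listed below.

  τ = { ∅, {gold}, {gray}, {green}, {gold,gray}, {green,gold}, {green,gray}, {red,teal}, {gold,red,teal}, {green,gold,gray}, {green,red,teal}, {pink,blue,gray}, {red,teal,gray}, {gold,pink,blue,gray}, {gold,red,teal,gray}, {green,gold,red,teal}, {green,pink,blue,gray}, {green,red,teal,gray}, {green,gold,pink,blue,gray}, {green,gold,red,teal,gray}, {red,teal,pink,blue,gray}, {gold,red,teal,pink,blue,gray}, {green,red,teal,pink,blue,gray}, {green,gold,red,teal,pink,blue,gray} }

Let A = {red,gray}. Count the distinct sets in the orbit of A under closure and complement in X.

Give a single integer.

complement {green,gold,teal,pink,blue}; its interior {green,gold}; cl(A) = X∖{green,gold} = {red,teal,pink,blue,gray}
With k = closure, c = complement:
  1. A     = {red,gray}
  2. kA    = {red,teal,pink,blue,gray}
  3. cA    = {green,gold,teal,pink,blue}
  4. ckA   = {green,gold}
  5. kcA   = {green,gold,red,teal,pink,blue}
  6. ckcA  = {gray}
  7. kckcA = {pink,blue,gray}
  8. ckckcA = {green,gold,red,teal}
k, c of each give nothing new

8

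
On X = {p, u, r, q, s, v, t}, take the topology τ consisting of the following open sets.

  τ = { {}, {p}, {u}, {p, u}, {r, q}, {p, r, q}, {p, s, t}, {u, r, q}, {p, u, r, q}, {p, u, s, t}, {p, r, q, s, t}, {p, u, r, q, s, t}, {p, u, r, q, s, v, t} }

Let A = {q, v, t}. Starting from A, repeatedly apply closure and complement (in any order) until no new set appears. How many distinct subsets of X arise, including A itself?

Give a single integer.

10

closure: X∖int(X∖A) = X∖{p, u} = {r, q, s, v, t}
Let k=closure and c=complement:
  1. A     = {q, v, t}
  2. kA    = {r, q, s, v, t}
  3. cA    = {p, u, r, s}
  4. ckA   = {p, u}
  5. kcA   = {p, u, r, q, s, v, t}
  6. kckA  = {p, u, s, v, t}
  7. ckcA  = {}
  8. ckckA = {r, q}
  9. kckckA = {r, q, v}
  10. ckckckA = {p, u, s, t}
— saturated at 10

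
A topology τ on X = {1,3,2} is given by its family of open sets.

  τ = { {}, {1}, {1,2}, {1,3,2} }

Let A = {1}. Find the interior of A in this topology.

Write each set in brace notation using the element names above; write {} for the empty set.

{1}

interior: largest open inside A is {1} (from {}, {1})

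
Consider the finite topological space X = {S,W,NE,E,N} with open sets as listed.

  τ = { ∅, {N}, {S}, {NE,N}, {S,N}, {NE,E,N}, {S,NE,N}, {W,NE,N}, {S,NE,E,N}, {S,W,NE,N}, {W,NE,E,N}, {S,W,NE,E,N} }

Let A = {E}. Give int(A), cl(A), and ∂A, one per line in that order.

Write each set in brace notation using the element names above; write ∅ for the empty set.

interior: largest open inside A is ∅ (from ∅)
cl via duality: int({S,W,NE,N}) = {S,W,NE,N}, so X∖{S,W,NE,N} = {E}
cl∖int = {E}

int(A) = ∅
cl(A)  = {E}
∂A     = {E}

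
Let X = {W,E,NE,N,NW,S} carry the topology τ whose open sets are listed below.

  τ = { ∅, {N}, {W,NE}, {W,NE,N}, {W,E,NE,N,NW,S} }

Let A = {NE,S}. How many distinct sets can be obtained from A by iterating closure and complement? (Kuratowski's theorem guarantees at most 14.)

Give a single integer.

8

cl via duality: int({W,E,N,NW}) = {N}, so X∖{N} = {W,E,NE,NW,S}
Write k for closure, c for complement:
  1. A     = {NE,S}
  2. kA    = {W,E,NE,NW,S}
  3. cA    = {W,E,N,NW}
  4. ckA   = {N}
  5. kcA   = {W,E,NE,N,NW,S}
  6. kckA  = {E,N,NW,S}
  7. ckcA  = ∅
  8. ckckA = {W,NE}
applying k or c yields no new set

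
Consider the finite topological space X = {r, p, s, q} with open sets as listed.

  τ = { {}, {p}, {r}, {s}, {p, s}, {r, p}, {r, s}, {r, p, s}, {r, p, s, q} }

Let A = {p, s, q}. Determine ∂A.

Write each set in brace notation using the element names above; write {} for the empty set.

{q}

U open, U⊆A: {}, {s}, {p}, {p, s}. int(A) = ⋃ = {p, s}
X∖A={r}, int(X∖A)={r}, hence cl(A)={p, s, q}
∂A: remove int from cl → {q}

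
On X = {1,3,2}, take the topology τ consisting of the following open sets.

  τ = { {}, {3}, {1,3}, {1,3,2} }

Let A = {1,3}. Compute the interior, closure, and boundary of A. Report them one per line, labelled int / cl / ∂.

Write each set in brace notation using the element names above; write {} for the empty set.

int(A) = {1,3}
cl(A)  = {1,3,2}
∂A     = {2}

open subsets of A: {}, {3}, {1,3}; so int(A) = {1,3}
closure: X∖int(X∖A) = X∖{} = {1,3,2}
∂A = {1,3,2} minus {1,3} = {2}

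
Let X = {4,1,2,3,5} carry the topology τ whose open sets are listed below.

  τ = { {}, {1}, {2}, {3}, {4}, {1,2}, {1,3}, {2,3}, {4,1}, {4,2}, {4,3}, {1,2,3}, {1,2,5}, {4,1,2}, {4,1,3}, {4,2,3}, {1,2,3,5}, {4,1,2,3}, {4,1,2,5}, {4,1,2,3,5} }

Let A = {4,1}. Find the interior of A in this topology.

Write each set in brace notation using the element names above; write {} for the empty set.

{4,1}

U open, U⊆A: {}, {1}, {4}, {4,1}. int(A) = ⋃ = {4,1}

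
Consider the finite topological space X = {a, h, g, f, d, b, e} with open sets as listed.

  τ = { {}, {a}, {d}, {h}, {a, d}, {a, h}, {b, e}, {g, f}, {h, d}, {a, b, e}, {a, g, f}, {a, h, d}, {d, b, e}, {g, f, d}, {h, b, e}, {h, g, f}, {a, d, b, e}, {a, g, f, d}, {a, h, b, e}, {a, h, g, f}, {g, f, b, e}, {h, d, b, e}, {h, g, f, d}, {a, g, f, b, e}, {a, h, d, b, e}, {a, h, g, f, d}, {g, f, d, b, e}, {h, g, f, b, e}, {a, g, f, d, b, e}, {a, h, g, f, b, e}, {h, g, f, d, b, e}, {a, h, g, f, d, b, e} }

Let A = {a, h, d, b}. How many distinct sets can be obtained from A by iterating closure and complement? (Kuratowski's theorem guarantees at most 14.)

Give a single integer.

6

cl via duality: int({g, f, e}) = {g, f}, so X∖{g, f} = {a, h, d, b, e}
Write k for closure, c for complement:
  1. A     = {a, h, d, b}
  2. kA    = {a, h, d, b, e}
  3. cA    = {g, f, e}
  4. ckA   = {g, f}
  5. kcA   = {g, f, b, e}
  6. ckcA  = {a, h, d}
applying k or c yields no new set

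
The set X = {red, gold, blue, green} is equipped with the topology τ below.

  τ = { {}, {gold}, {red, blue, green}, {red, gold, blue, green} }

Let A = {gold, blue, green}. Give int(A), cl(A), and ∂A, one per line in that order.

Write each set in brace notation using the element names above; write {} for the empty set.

int(A) = {gold}
cl(A)  = {red, gold, blue, green}
∂A     = {red, blue, green}

U open, U⊆A: {}, {gold}. int(A) = ⋃ = {gold}
X∖A={red}, int(X∖A)={}, hence cl(A)={red, gold, blue, green}
∂A: remove int from cl → {red, blue, green}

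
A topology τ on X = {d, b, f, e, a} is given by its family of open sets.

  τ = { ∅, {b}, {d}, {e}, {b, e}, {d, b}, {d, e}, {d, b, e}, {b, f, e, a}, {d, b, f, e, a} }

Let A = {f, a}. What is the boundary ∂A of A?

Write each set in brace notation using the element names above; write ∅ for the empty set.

U open, U⊆A: ∅. int(A) = ⋃ = ∅
X∖A={d, b, e}, int(X∖A)={d, b, e}, hence cl(A)={f, a}
∂A: remove int from cl → {f, a}

{f, a}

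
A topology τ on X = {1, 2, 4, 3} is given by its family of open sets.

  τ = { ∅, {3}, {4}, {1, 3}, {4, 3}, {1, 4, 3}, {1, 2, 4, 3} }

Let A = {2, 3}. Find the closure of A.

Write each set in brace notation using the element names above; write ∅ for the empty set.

complement {1, 4}; its interior {4}; cl(A) = X∖{4} = {1, 2, 3}

{1, 2, 3}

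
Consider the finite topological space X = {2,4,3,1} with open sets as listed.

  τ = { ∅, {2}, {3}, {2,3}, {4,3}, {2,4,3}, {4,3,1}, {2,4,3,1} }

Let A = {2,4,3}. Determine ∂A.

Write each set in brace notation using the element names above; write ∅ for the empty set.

{1}

opens ⊆ A: ∅, {2}, {3}, {4,3}, {2,3}, {2,4,3}; union → int = {2,4,3}
complement {1}; its interior ∅; cl(A) = X∖∅ = {2,4,3,1}
boundary = {2,4,3,1} ∖ {2,4,3} = {1}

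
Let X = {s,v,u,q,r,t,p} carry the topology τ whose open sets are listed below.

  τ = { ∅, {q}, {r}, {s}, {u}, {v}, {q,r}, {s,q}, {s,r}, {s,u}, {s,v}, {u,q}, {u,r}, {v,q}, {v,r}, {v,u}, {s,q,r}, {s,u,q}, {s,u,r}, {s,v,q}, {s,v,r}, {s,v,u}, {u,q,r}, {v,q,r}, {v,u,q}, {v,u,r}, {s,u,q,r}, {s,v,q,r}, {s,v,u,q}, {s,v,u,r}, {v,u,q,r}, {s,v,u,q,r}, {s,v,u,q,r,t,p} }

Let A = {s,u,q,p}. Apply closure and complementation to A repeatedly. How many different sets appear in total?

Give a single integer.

X∖A={v,r,t}, int(X∖A)={v,r}, hence cl(A)={s,u,q,t,p}
Orbit (k=closure, c=complement):
  1. A     = {s,u,q,p}
  2. kA    = {s,u,q,t,p}
  3. cA    = {v,r,t}
  4. ckA   = {v,r}
  5. kcA   = {v,r,t,p}
  6. ckcA  = {s,u,q}
(closed under both — stop)

6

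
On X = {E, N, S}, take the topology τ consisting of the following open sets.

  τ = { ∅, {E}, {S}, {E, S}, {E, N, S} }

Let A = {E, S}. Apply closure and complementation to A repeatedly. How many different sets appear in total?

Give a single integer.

4

closure: X∖int(X∖A) = X∖∅ = {E, N, S}
Let k=closure and c=complement:
  1. A     = {E, S}
  2. kA    = {E, N, S}
  3. cA    = {N}
  4. ckA   = ∅
— saturated at 4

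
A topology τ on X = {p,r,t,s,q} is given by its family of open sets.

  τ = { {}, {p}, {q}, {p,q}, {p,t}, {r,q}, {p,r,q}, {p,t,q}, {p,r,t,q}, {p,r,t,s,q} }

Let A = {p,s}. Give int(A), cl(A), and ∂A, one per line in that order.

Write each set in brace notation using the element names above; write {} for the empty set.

open subsets of A: {}, {p}; so int(A) = {p}
closure: X∖int(X∖A) = X∖{r,q} = {p,t,s}
∂A = {p,t,s} minus {p} = {t,s}

int(A) = {p}
cl(A)  = {p,t,s}
∂A     = {t,s}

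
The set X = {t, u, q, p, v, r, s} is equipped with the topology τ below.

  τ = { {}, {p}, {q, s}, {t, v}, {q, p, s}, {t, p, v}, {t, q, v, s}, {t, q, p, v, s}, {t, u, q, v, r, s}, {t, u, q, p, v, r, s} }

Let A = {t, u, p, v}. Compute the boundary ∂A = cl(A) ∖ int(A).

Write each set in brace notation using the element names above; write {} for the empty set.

interior: largest open inside A is {t, p, v} (from {}, {p}, {t, v}, {t, p, v})
cl via duality: int({q, r, s}) = {q, s}, so X∖{q, s} = {t, u, p, v, r}
cl∖int = {u, r}

{u, r}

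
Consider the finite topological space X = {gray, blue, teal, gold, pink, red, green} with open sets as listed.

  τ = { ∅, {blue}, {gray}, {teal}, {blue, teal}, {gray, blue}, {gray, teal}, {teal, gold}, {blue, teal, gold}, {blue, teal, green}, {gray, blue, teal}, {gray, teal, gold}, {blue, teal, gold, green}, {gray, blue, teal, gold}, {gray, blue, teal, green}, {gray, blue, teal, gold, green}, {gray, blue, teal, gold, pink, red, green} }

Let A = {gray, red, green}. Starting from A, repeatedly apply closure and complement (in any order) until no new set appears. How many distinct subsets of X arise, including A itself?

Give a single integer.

complement {blue, teal, gold, pink}; its interior {blue, teal, gold}; cl(A) = X∖{blue, teal, gold} = {gray, pink, red, green}
With k = closure, c = complement:
  1. A     = {gray, red, green}
  2. kA    = {gray, pink, red, green}
  3. cA    = {blue, teal, gold, pink}
  4. ckA   = {blue, teal, gold}
  5. kcA   = {blue, teal, gold, pink, red, green}
  6. ckcA  = {gray}
  7. kckcA = {gray, pink, red}
  8. ckckcA = {blue, teal, gold, green}
k, c of each give nothing new

8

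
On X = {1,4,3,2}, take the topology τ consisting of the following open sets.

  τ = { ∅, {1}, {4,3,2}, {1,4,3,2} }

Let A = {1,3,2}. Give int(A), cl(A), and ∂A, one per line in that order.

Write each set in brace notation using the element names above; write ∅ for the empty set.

interior: largest open inside A is {1} (from ∅, {1})
cl via duality: int({4}) = ∅, so X∖∅ = {1,4,3,2}
cl∖int = {4,3,2}

int(A) = {1}
cl(A)  = {1,4,3,2}
∂A     = {4,3,2}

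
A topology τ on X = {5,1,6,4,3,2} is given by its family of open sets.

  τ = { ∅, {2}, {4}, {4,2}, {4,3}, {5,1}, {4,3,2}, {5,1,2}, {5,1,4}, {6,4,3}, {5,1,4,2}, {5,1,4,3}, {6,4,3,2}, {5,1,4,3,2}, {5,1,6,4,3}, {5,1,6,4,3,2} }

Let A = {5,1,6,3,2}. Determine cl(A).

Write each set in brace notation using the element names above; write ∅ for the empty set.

{5,1,6,3,2}

complement {4}; its interior {4}; cl(A) = X∖{4} = {5,1,6,3,2}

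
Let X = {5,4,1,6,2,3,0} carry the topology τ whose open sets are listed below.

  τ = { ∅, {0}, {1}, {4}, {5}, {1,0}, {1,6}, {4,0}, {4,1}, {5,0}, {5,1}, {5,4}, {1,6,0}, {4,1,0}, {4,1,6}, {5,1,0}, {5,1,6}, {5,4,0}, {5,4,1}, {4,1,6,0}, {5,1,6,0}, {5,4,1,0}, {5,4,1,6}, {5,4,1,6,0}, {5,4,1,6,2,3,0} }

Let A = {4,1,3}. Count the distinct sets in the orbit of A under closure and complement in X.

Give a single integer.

8

X∖A={5,6,2,0}, int(X∖A)={5,0}, hence cl(A)={4,1,6,2,3}
Orbit (k=closure, c=complement):
  1. A     = {4,1,3}
  2. kA    = {4,1,6,2,3}
  3. cA    = {5,6,2,0}
  4. ckA   = {5,0}
  5. kcA   = {5,6,2,3,0}
  6. kckA  = {5,2,3,0}
  7. ckcA  = {4,1}
  8. ckckA = {4,1,6}
(closed under both — stop)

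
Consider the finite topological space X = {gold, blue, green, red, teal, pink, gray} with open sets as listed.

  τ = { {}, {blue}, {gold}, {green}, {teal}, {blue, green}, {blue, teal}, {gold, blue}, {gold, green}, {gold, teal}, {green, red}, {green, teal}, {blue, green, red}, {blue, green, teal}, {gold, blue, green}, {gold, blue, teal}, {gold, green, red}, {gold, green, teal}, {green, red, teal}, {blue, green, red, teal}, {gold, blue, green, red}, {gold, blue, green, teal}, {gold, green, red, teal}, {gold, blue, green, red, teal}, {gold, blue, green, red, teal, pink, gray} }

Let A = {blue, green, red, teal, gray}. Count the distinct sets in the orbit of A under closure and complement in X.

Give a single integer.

X∖A={gold, pink}, int(X∖A)={gold}, hence cl(A)={blue, green, red, teal, pink, gray}
Orbit (k=closure, c=complement):
  1. A     = {blue, green, red, teal, gray}
  2. kA    = {blue, green, red, teal, pink, gray}
  3. cA    = {gold, pink}
  4. ckA   = {gold}
  5. kcA   = {gold, pink, gray}
  6. ckcA  = {blue, green, red, teal}
(closed under both — stop)

6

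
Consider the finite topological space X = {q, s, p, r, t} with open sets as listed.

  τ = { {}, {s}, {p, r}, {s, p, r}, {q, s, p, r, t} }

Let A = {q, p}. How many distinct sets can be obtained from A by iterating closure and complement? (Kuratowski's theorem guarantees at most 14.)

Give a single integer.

8

X∖A={s, r, t}, int(X∖A)={s}, hence cl(A)={q, p, r, t}
Orbit (k=closure, c=complement):
  1. A     = {q, p}
  2. kA    = {q, p, r, t}
  3. cA    = {s, r, t}
  4. ckA   = {s}
  5. kcA   = {q, s, p, r, t}
  6. kckA  = {q, s, t}
  7. ckcA  = {}
  8. ckckA = {p, r}
(closed under both — stop)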